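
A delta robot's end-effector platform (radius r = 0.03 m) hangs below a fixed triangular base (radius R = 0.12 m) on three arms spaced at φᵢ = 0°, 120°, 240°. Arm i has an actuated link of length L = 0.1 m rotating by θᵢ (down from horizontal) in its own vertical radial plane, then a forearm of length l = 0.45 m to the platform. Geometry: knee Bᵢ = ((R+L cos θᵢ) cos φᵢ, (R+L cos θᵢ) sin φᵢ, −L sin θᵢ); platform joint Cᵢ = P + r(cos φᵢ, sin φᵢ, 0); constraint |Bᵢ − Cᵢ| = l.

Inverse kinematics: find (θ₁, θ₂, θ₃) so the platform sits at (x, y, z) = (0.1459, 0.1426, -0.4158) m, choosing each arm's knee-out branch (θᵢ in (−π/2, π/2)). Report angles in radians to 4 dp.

rotate P by −φ1: (0.1459, 0.1426, -0.4158)
  A=-0.0559, B=-0.4158, C=(l²−L²−A²−y'²−z²)/(2L)=-0.0192
  √(A²+B²)=0.4195;  θ1 = -1.7044+1.6167 ≈ -0.0877
arm 2 (φ=120.0°): x'=0.0505, y'=-0.1977
  A=0.0395, B=-0.4158, C=(l²−L²−A²−y'²−z²)/(2L)=-0.1051
  γ=atan2(-0.4158,0.0395)=-1.4762;  ψ=arccos(-0.2516)=1.8251;  θ2=γ+ψ≈0.3489
rotate P by −φ3: (-0.1964, 0.0551, -0.4158)
  A=0.2864, B=-0.4158, C=(l²−L²−A²−y'²−z²)/(2L)=-0.3274
  √(A²+B²)=0.5049;  θ3 = -0.9676+2.2762 ≈ 1.3086

θ₁ = -0.0877, θ₂ = 0.3489, θ₃ = 1.3086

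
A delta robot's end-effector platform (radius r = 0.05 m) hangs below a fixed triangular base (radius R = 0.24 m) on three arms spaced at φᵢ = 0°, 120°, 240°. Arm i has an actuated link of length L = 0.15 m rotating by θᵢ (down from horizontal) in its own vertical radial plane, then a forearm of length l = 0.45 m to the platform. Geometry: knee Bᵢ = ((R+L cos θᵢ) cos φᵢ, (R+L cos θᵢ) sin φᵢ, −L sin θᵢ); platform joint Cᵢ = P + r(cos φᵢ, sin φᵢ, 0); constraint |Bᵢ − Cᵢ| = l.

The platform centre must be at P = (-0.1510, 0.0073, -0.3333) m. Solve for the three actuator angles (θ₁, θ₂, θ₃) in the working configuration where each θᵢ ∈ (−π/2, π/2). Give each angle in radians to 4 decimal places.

rotate P by −φ1: (-0.1510, 0.0073, -0.3333)
  A=0.3410, B=-0.3333, C=(l²−L²−A²−y'²−z²)/(2L)=-0.1581
  γ=atan2(-0.3333,0.3410)=-0.7740;  ψ=arccos(-0.3315)=1.9087;  θ1=γ+ψ≈1.1347
arm 2 (φ=120.0°): x'=0.0818, y'=0.1271
  e−x'=0.1082;  (l²−L²−(e−x')²−y'²−z²)/2L = 0.1368
  γ=atan2(-0.3333,0.1082)=-1.2570;  ψ=arccos(0.3905)=1.1696;  θ2=γ+ψ≈-0.0873
arm 3 (φ=240.0°): x'=0.0692, y'=-0.1344
  e−x'=0.1208;  (l²−L²−(e−x')²−y'²−z²)/2L = 0.1208
  γ=atan2(-0.3333,0.1208)=-1.2230;  ψ=arccos(0.3408)=1.2230;  θ3=γ+ψ≈0.0000

θ₁ = 1.1347, θ₂ = -0.0873, θ₃ = 0.0000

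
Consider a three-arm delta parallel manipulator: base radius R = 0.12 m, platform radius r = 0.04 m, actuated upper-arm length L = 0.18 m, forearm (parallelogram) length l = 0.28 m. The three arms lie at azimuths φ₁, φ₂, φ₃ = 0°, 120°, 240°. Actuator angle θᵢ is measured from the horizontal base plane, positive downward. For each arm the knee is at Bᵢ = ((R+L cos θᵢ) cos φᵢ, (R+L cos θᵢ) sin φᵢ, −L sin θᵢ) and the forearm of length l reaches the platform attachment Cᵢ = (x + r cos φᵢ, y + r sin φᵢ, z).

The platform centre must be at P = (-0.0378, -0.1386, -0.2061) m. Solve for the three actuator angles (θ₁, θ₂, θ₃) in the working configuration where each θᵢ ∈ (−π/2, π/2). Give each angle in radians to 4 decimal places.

rotate P by −φ1: (-0.0378, -0.1386, -0.2061)
  A=0.1178, B=-0.2061, C=(l²−L²−A²−y'²−z²)/(2L)=-0.0821
  γ=atan2(-0.2061,0.1178)=-1.0515;  ψ=arccos(-0.3459)=1.9240;  θ1=γ+ψ≈0.8725
φ2=120.0° → target in arm frame (-0.1011, 0.1020)
  e−x'=0.1811;  (l²−L²−(e−x')²−y'²−z²)/2L = -0.1103
  γ=atan2(-0.2061,0.1811)=-0.8498;  ψ=arccos(-0.4019)=1.9844;  θ2=γ+ψ≈1.1346
φ3=240.0° → target in arm frame (0.1389, 0.0366)
  e−x'=-0.0589;  (l²−L²−(e−x')²−y'²−z²)/2L = -0.0036
  √(A²+B²)=0.2144;  θ3 = -1.8493+1.5875 ≈ -0.2618

θ₁ = 0.8725, θ₂ = 1.1346, θ₃ = -0.2618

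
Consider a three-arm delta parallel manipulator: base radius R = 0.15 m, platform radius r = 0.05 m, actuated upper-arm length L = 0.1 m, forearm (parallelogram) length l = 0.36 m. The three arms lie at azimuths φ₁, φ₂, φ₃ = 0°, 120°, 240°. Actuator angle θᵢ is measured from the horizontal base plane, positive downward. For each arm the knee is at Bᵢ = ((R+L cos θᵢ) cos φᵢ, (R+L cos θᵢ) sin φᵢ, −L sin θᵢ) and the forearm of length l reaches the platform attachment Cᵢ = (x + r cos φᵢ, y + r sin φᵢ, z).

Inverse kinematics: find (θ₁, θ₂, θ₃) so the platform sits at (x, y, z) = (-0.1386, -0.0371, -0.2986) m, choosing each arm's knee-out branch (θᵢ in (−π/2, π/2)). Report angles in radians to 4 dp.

φ1=0.0° → target in arm frame (-0.1386, -0.0371)
  A=0.2386, B=-0.2986, C=(l²−L²−A²−y'²−z²)/(2L)=-0.1393
  γ=atan2(-0.2986,0.2386)=-0.8966;  ψ=arccos(-0.3646)=1.9440;  θ1=γ+ψ≈1.0473
φ2=120.0° → target in arm frame (0.0372, 0.1386)
  e−x'=0.0628;  (l²−L²−(e−x')²−y'²−z²)/2L = 0.0364
  √(A²+B²)=0.3051;  θ2 = -1.3634+1.4511 ≈ 0.0877
rotate P by −φ3: (0.1014, -0.1015, -0.2986)
  A cos θ + B sin θ = C:  -0.0014·cos θ + -0.2986·sin θ = 0.1007
  γ=atan2(-0.2986,-0.0014)=-1.5756;  ψ=arccos(0.3372)=1.2269;  θ3=γ+ψ≈-0.3487

θ₁ = 1.0473, θ₂ = 0.0877, θ₃ = -0.3487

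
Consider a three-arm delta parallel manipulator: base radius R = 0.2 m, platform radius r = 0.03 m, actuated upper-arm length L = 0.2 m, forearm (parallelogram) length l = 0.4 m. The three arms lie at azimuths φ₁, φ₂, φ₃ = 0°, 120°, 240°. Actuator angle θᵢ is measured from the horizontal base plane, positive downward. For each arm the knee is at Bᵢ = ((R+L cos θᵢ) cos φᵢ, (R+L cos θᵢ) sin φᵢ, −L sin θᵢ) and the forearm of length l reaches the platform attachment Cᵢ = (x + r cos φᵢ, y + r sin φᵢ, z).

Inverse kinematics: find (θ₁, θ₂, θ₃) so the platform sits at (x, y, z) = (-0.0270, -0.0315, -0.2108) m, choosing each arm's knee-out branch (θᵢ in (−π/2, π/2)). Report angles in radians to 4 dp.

θ₁ = 0.4365, θ₂ = 0.3489, θ₃ = -0.0868

arm 1 (φ=0.0°): x'=-0.0270, y'=-0.0315
  A cos θ + B sin θ = C:  0.1970·cos θ + -0.2108·sin θ = 0.0894
  γ=atan2(-0.2108,0.1970)=-0.8192;  ψ=arccos(0.3099)=1.2557;  θ1=γ+ψ≈0.4365
rotate P by −φ2: (-0.0138, 0.0391, -0.2108)
  A=0.1838, B=-0.2108, C=(l²−L²−A²−y'²−z²)/(2L)=0.1006
  θ2 = atan2(B,A) + arccos(C/0.2797) = 0.3489
rotate P by −φ3: (0.0408, -0.0076, -0.2108)
  A=0.1292, B=-0.2108, C=(l²−L²−A²−y'²−z²)/(2L)=0.1470
  √(A²+B²)=0.2473;  θ3 = -1.0209+0.9340 ≈ -0.0868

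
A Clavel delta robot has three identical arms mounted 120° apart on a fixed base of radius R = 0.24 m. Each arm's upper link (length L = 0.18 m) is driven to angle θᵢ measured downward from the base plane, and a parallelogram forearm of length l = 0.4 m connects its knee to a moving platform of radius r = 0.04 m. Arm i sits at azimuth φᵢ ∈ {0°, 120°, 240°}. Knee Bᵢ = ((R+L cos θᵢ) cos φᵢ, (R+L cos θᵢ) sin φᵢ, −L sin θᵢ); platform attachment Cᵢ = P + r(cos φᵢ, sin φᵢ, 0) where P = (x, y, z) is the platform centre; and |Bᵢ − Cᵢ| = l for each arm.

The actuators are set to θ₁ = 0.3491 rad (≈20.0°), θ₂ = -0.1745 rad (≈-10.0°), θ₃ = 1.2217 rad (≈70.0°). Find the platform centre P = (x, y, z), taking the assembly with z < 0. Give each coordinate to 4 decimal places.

φ1=0.0°: virtual centre (0.3691, 0.0000, -0.0616), radius l
O2 = (0.3773·cos120.0°, 0.3773·sin120.0°, 0.0313) = (-0.1886, 0.3267, 0.0313)
O3 = (0.2616·cos240.0°, 0.2616·sin240.0°, -0.1691) = (-0.1308, -0.2265, -0.1691)
|O₂|²−|O₁|² = 0.0032;  |O₃|²−|O₁|² = -0.0430
plane₁₂: -1.1156x+0.6534y+0.1856z = 0.0032
det = 1.1588;  x = 0.0230+-0.0487z,  y = 0.0442+-0.3673z
quadratic in z: (1.1373)z²+(0.1244)z+(-0.0344)=0, √Δ=0.4149 → z ∈ {-0.2371, 0.1277}; z = -0.2371 (taking z<0)
x = 0.0346, y = 0.1313

(0.0346, 0.1313, -0.2371)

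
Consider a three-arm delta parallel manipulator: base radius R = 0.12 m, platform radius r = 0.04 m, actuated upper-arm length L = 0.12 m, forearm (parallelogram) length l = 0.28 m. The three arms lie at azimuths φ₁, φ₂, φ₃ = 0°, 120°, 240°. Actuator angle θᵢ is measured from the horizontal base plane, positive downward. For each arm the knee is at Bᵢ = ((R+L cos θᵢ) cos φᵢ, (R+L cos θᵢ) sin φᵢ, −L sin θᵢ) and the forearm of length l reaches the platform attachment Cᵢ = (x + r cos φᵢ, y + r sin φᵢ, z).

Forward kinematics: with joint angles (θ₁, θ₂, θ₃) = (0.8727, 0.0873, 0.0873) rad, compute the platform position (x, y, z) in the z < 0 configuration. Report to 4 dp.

(-0.0863, 0.0000, -0.2304)

O1 = (0.1571·cos0.0°, 0.1571·sin0.0°, -0.0919) = (0.1571, 0.0000, -0.0919)
arm 2 at φ=120.0°: e+L cos θ2 = 0.1995;  O2 = (-0.0998, 0.1728, -0.0105)
arm 3 at φ=240.0°: e+L cos θ3 = 0.1995;  O3 = (-0.0998, -0.1728, -0.0105)
subtract pairs → two planes through P
[-0.5138 0.3456 0.1629]·P = 0.0068;  [-0.5138 -0.3456 0.1629]·P = 0.0068
Cramer: x(z) = -0.0132+0.3171z;  y(z) = 0.0000-0.0000z
into |P−O₁|² = l²: 1.1006z² + 0.0758z + -0.0409 = 0;  Δ = 0.1860;  z = -0.2304 or 0.1615 → z<0 root = -0.2304
x = -0.0863, y = 0.0000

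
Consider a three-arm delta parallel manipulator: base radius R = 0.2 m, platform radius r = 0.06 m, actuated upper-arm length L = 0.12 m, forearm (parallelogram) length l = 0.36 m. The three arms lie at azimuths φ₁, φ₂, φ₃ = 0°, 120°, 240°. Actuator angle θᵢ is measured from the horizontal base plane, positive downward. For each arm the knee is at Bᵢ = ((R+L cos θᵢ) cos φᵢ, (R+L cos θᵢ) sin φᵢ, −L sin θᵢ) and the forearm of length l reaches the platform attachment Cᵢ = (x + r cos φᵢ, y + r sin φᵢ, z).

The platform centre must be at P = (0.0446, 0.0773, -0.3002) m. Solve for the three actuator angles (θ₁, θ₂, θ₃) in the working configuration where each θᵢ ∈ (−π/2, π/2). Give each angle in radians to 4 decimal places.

θ₁ = 0.1750, θ₂ = 0.1747, θ₃ = 0.9601

arm 1 (φ=0.0°): x'=0.0446, y'=0.0773
  A=0.0954, B=-0.3002, C=(l²−L²−A²−y'²−z²)/(2L)=0.0417
  √(A²+B²)=0.3150;  θ1 = -1.2631+1.4381 ≈ 0.1750
arm 2 (φ=120.0°): x'=0.0446, y'=-0.0773
  A cos θ + B sin θ = C:  0.0954·cos θ + -0.3002·sin θ = 0.0417
  γ=atan2(-0.3002,0.0954)=-1.2632;  ψ=arccos(0.1325)=1.4379;  θ2=γ+ψ≈0.1747
rotate P by −φ3: (-0.0892, 0.0000, -0.3002)
  e−x'=0.2292;  (l²−L²−(e−x')²−y'²−z²)/2L = -0.1145
  θ3 = atan2(B,A) + arccos(C/0.3777) = 0.9601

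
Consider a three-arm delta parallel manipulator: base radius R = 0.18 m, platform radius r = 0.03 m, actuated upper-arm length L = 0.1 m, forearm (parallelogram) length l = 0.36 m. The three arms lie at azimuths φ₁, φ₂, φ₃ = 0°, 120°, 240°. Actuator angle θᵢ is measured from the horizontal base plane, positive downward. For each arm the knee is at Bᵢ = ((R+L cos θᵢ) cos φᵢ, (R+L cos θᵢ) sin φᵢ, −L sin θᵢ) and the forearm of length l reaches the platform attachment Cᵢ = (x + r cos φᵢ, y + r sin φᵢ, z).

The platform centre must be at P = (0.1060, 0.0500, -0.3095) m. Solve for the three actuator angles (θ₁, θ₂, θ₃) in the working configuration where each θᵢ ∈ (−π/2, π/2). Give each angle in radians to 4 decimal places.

θ₁ = -0.1738, θ₂ = 0.6983, θ₃ = 1.2217

arm 1 (φ=0.0°): x'=0.1060, y'=0.0500
  A cos θ + B sin θ = C:  0.0440·cos θ + -0.3095·sin θ = 0.0969
  √(A²+B²)=0.3126;  θ1 = -1.4296+1.2557 ≈ -0.1738
φ2=120.0° → target in arm frame (-0.0097, -0.1168)
  A cos θ + B sin θ = C:  0.1597·cos θ + -0.3095·sin θ = -0.0767
  √(A²+B²)=0.3483;  θ2 = -1.0944+1.7928 ≈ 0.6983
rotate P by −φ3: (-0.0963, 0.0668, -0.3095)
  A cos θ + B sin θ = C:  0.2463·cos θ + -0.3095·sin θ = -0.2066
  θ3 = atan2(B,A) + arccos(C/0.3955) = 1.2217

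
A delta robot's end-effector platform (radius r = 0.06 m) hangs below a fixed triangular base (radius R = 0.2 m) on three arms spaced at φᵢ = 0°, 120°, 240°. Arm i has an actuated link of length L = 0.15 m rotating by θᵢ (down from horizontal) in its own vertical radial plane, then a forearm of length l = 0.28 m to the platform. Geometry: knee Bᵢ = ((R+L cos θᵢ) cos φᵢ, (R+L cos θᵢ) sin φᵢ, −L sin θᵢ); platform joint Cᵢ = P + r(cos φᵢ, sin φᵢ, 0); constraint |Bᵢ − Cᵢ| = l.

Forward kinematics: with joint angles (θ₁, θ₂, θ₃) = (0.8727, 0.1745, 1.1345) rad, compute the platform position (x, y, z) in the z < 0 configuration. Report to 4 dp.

arm 1 at φ=0.0°: e+L cos θ1 = 0.2364;  O1 = (0.2364, 0.0000, -0.1149)
arm 2 at φ=120.0°: e+L cos θ2 = 0.2877;  O2 = (-0.1439, 0.2492, -0.0260)
O3 = (0.2034·cos240.0°, 0.2034·sin240.0°, -0.1359) = (-0.1017, -0.1761, -0.1359)
|O₂|²−|O₁|² = 0.0144;  |O₃|²−|O₁|² = -0.0092
linear system: -0.7606x+0.4983y = 0.0144−0.1777z; -0.6762x+-0.3523y = -0.0092−-0.0421z
det = 0.6049;  x = -0.0007+0.0688z,  y = 0.0277+-0.2516z
into |P−O₁|² = l²: 1.0680z² + 0.1832z + -0.0082 = 0;  Δ = 0.0685;  z = -0.2083 or 0.0368 → z<0 root = -0.2083
x = -0.0151, y = 0.0801

(-0.0151, 0.0801, -0.2083)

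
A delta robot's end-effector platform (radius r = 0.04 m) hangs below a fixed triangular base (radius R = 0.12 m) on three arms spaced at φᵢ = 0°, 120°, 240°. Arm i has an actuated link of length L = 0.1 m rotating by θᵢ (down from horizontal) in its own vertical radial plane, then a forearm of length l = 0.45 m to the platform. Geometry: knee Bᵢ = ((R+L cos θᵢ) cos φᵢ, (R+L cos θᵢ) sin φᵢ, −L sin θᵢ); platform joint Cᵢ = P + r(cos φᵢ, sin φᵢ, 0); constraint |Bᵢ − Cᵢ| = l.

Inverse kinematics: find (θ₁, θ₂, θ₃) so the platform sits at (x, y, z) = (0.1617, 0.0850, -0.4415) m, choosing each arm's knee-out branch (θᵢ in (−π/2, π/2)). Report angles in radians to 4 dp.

rotate P by −φ1: (0.1617, 0.0850, -0.4415)
  A=-0.0817, B=-0.4415, C=(l²−L²−A²−y'²−z²)/(2L)=-0.0816
  θ1 = atan2(B,A) + arccos(C/0.4490) = -0.0002
φ2=120.0° → target in arm frame (-0.0072, -0.1825)
  A cos θ + B sin θ = C:  0.0872·cos θ + -0.4415·sin θ = -0.2168
  γ=atan2(-0.4415,0.0872)=-1.3757;  ψ=arccos(-0.4817)=2.0733;  θ2=γ+ψ≈0.6976
φ3=240.0° → target in arm frame (-0.1545, 0.0975)
  A cos θ + B sin θ = C:  0.2345·cos θ + -0.4415·sin θ = -0.3345
  γ=atan2(-0.4415,0.2345)=-1.0826;  ψ=arccos(-0.6692)=2.3040;  θ3=γ+ψ≈1.2213

θ₁ = -0.0002, θ₂ = 0.6976, θ₃ = 1.2213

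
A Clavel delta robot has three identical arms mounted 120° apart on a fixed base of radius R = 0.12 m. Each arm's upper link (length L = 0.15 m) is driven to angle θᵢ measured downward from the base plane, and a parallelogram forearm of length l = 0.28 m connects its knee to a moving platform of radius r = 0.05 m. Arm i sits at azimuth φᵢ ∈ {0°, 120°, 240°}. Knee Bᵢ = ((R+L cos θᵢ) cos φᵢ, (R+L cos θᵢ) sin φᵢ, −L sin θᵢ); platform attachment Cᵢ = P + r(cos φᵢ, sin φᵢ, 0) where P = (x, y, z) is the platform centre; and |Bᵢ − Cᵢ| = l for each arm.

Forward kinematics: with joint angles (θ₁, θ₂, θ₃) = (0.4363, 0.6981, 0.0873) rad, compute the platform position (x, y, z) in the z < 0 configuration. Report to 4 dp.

(-0.0028, -0.0636, -0.2389)

O1 = (0.2059·cos0.0°, 0.2059·sin0.0°, -0.0634) = (0.2059, 0.0000, -0.0634)
φ2=120.0°: virtual centre (-0.0925, 0.1601, -0.0964), radius l
arm 3 at φ=240.0°: e+L cos θ3 = 0.2194;  O3 = (-0.1097, -0.1900, -0.0131)
|O₂|²−|O₁|² = -0.0029;  |O₃|²−|O₁|² = 0.0019
linear system: -0.5968x+0.3203y = -0.0029−-0.0661z; -0.6313x+-0.3801y = 0.0019−0.1006z
Cramer: x(z) = 0.0012+0.0166z;  y(z) = -0.0070+0.2372z
quadratic in z: (1.0565)z²+(0.1167)z+(-0.0324)=0, √Δ=0.3881 → z ∈ {-0.2389, 0.1284}; z = -0.2389 (taking z<0)
x = -0.0028, y = -0.0636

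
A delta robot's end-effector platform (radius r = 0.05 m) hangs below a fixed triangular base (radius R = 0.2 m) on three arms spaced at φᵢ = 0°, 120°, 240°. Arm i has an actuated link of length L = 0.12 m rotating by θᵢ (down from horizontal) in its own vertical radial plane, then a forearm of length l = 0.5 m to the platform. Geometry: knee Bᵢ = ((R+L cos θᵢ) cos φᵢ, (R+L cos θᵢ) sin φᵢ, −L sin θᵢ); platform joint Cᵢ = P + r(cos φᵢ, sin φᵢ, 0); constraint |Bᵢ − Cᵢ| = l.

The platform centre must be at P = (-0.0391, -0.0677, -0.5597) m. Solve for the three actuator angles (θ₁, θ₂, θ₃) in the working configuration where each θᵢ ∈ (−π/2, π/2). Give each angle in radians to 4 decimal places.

θ₁ = 1.3090, θ₂ = 1.3089, θ₃ = 0.7856

arm 1 (φ=0.0°): x'=-0.0391, y'=-0.0677
  A=0.1891, B=-0.5597, C=(l²−L²−A²−y'²−z²)/(2L)=-0.4917
  θ1 = atan2(B,A) + arccos(C/0.5908) = 1.3090
rotate P by −φ2: (-0.0391, 0.0677, -0.5597)
  e−x'=0.1891;  (l²−L²−(e−x')²−y'²−z²)/2L = -0.4917
  θ2 = atan2(B,A) + arccos(C/0.5908) = 1.3089
arm 3 (φ=240.0°): x'=0.0782, y'=0.0000
  e−x'=0.0718;  (l²−L²−(e−x')²−y'²−z²)/2L = -0.3451
  θ3 = atan2(B,A) + arccos(C/0.5643) = 0.7856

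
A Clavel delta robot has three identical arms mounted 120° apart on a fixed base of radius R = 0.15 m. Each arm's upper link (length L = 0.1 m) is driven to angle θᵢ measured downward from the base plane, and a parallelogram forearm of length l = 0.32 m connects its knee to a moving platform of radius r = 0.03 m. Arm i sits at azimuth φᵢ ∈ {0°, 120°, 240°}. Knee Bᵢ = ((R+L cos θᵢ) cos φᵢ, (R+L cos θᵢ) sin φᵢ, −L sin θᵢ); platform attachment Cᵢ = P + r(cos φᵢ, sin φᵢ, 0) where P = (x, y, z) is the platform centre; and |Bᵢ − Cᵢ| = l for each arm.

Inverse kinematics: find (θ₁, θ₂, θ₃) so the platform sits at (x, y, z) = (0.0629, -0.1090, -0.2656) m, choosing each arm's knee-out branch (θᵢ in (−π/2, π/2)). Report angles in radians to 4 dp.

θ₁ = 0.0879, θ₂ = 1.3090, θ₃ = 0.0875

rotate P by −φ1: (0.0629, -0.1090, -0.2656)
  e−x'=0.0571;  (l²−L²−(e−x')²−y'²−z²)/2L = 0.0336
  γ=atan2(-0.2656,0.0571)=-1.3590;  ψ=arccos(0.1236)=1.4469;  θ1=γ+ψ≈0.0879
arm 2 (φ=120.0°): x'=-0.1258, y'=0.0000
  A=0.2458, B=-0.2656, C=(l²−L²−A²−y'²−z²)/(2L)=-0.1929
  θ2 = atan2(B,A) + arccos(C/0.3619) = 1.3090
arm 3 (φ=240.0°): x'=0.0629, y'=0.1090
  A=0.0571, B=-0.2656, C=(l²−L²−A²−y'²−z²)/(2L)=0.0336
  θ3 = atan2(B,A) + arccos(C/0.2717) = 0.0875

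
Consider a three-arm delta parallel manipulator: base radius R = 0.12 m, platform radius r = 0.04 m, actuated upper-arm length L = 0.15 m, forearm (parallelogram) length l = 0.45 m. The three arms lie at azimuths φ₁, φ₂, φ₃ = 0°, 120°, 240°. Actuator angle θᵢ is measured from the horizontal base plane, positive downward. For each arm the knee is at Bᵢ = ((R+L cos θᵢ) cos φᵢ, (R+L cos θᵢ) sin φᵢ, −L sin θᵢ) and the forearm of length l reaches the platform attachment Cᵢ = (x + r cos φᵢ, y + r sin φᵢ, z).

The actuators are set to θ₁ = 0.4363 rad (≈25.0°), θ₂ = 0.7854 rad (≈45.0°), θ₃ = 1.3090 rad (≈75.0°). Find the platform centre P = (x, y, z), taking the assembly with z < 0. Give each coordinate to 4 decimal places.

(0.1328, 0.1096, -0.4918)

φ1=0.0°: virtual centre (0.2159, 0.0000, -0.0634), radius l
arm 2 at φ=120.0°: e+L cos θ2 = 0.1861;  S2 = (-0.0930, 0.1611, -0.1061)
S3 = (0.1188·cos240.0°, 0.1188·sin240.0°, -0.1449) = (-0.0594, -0.1029, -0.1449)
|S₂|²−|S₁|² = -0.0048;  |S₃|²−|S₁|² = -0.0155
[-0.6180 0.3223 -0.0854]·P = -0.0048;  [-0.5507 -0.2058 -0.1630]·P = -0.0155
Cramer: x(z) = 0.0197-0.2301z;  y(z) = 0.0229-0.1763z
quadratic in z: (1.0840)z²+(0.2090)z+(-0.1594)=0, √Δ=0.8573 → z ∈ {-0.4918, 0.2990}; z = -0.4918 (taking z<0)
x = 0.1328, y = 0.1096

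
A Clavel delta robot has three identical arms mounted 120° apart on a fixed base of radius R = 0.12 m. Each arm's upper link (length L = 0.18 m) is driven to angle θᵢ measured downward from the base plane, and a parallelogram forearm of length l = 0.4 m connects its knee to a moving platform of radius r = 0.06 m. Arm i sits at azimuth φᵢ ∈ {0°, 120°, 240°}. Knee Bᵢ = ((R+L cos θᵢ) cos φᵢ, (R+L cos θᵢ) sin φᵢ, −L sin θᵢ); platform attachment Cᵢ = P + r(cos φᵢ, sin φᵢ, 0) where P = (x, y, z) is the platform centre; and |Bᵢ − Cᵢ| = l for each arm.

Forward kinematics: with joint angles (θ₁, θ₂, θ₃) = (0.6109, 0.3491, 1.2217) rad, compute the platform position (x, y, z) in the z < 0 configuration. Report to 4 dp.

arm 1 at φ=0.0°: e+L cos θ1 = 0.2074;  O1 = (0.2074, 0.0000, -0.1032)
φ2=120.0°: virtual centre (-0.1146, 0.1984, -0.0616), radius l
arm 3 at φ=240.0°: e+L cos θ3 = 0.1216;  O3 = (-0.0608, -0.1053, -0.1691)
eliminate P² terms by subtracting sphere 1 from 2 and 3
[-0.6440 0.3969 0.0834]·P = 0.0026;  [-0.5365 -0.2106 -0.1318]·P = -0.0103
det = 0.3485;  x = 0.0102+-0.0997z,  y = 0.0231+-0.3718z
into |P−O₁|² = l²: 1.1482z² + 0.2287z + -0.1099 = 0;  Δ = 0.5570;  z = -0.4246 or 0.2254 → z<0 root = -0.4246
x = 0.0525, y = 0.1809

(0.0525, 0.1809, -0.4246)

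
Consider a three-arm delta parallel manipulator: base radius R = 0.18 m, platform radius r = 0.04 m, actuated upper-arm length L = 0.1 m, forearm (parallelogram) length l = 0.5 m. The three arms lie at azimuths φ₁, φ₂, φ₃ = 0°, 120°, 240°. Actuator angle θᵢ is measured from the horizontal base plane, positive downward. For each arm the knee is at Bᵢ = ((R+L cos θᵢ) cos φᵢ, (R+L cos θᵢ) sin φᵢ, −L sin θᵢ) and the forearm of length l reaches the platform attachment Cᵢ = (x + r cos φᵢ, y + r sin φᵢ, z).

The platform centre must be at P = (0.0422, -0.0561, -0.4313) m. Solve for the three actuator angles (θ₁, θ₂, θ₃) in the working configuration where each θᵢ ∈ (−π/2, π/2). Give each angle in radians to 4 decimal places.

θ₁ = -0.2624, θ₂ = 0.3487, θ₃ = -0.1746

rotate P by −φ1: (0.0422, -0.0561, -0.4313)
  A=0.0978, B=-0.4313, C=(l²−L²−A²−y'²−z²)/(2L)=0.2063
  γ=atan2(-0.4313,0.0978)=-1.3478;  ψ=arccos(0.4666)=1.0854;  θ1=γ+ψ≈-0.2624
φ2=120.0° → target in arm frame (-0.0697, -0.0085)
  A=0.2097, B=-0.4313, C=(l²−L²−A²−y'²−z²)/(2L)=0.0497
  √(A²+B²)=0.4796;  θ2 = -1.1183+1.4670 ≈ 0.3487
arm 3 (φ=240.0°): x'=0.0275, y'=0.0646
  e−x'=0.1125;  (l²−L²−(e−x')²−y'²−z²)/2L = 0.1857
  γ=atan2(-0.4313,0.1125)=-1.3156;  ψ=arccos(0.4167)=1.1410;  θ3=γ+ψ≈-0.1746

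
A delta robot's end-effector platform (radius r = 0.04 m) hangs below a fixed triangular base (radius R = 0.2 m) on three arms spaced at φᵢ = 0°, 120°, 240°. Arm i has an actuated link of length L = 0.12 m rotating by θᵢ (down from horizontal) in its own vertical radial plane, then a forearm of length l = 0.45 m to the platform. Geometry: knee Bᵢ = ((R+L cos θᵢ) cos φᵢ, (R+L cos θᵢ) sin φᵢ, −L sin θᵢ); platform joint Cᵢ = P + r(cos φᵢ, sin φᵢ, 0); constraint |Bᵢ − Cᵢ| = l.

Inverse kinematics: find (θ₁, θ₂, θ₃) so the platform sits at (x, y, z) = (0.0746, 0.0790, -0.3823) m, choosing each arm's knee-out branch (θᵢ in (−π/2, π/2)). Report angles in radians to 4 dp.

rotate P by −φ1: (0.0746, 0.0790, -0.3823)
  A cos θ + B sin θ = C:  0.0854·cos θ + -0.3823·sin θ = 0.1184
  γ=atan2(-0.3823,0.0854)=-1.3510;  ψ=arccos(0.3022)=1.2638;  θ1=γ+ψ≈-0.0872
φ2=120.0° → target in arm frame (0.0311, -0.1041)
  e−x'=0.1289;  (l²−L²−(e−x')²−y'²−z²)/2L = 0.0604
  θ2 = atan2(B,A) + arccos(C/0.4034) = 0.1749
arm 3 (φ=240.0°): x'=-0.1057, y'=0.0251
  A cos θ + B sin θ = C:  0.2657·cos θ + -0.3823·sin θ = -0.1220
  γ=atan2(-0.3823,0.2657)=-0.9634;  ψ=arccos(-0.2621)=1.8360;  θ3=γ+ψ≈0.8726

θ₁ = -0.0872, θ₂ = 0.1749, θ₃ = 0.8726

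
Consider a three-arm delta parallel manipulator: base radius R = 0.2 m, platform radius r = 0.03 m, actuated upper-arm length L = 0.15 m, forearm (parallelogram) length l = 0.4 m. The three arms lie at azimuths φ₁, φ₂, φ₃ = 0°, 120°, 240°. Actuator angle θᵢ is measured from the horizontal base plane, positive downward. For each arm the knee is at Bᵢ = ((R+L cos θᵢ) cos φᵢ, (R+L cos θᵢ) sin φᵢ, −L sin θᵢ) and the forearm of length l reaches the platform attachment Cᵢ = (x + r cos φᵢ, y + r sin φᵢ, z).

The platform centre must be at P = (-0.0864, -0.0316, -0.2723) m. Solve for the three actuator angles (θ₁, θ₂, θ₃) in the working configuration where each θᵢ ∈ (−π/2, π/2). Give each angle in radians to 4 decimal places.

θ₁ = 0.7855, θ₂ = 0.1744, θ₃ = -0.2622

φ1=0.0° → target in arm frame (-0.0864, -0.0316)
  A=0.2564, B=-0.2723, C=(l²−L²−A²−y'²−z²)/(2L)=-0.0113
  θ1 = atan2(B,A) + arccos(C/0.3740) = 0.7855
rotate P by −φ2: (0.0158, 0.0906, -0.2723)
  A cos θ + B sin θ = C:  0.1542·cos θ + -0.2723·sin θ = 0.1046
  √(A²+B²)=0.3129;  θ2 = -1.0556+1.2300 ≈ 0.1744
φ3=240.0° → target in arm frame (0.0706, -0.0590)
  A=0.0994, B=-0.2723, C=(l²−L²−A²−y'²−z²)/(2L)=0.1666
  γ=atan2(-0.2723,0.0994)=-1.2207;  ψ=arccos(0.5747)=0.9585;  θ3=γ+ψ≈-0.2622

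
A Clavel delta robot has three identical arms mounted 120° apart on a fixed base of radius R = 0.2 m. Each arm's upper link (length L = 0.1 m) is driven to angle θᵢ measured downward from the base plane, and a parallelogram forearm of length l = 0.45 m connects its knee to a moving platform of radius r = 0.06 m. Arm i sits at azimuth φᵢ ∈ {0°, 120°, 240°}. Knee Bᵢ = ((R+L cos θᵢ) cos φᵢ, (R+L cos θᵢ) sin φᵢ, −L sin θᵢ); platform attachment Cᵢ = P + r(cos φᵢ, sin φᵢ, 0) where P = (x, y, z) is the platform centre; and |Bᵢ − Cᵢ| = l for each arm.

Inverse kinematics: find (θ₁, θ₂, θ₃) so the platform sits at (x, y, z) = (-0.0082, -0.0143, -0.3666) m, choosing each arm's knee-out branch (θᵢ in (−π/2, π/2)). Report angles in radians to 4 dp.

arm 1 (φ=0.0°): x'=-0.0082, y'=-0.0143
  A=0.1482, B=-0.3666, C=(l²−L²−A²−y'²−z²)/(2L)=0.1797
  √(A²+B²)=0.3954;  θ1 = -1.1866+1.0991 ≈ -0.0875
arm 2 (φ=120.0°): x'=-0.0083, y'=0.0143
  e−x'=0.1483;  (l²−L²−(e−x')²−y'²−z²)/2L = 0.1796
  θ2 = atan2(B,A) + arccos(C/0.3955) = -0.0870
φ3=240.0° → target in arm frame (0.0165, 0.0000)
  e−x'=0.1235;  (l²−L²−(e−x')²−y'²−z²)/2L = 0.2142
  √(A²+B²)=0.3868;  θ3 = -1.2458+0.9839 ≈ -0.2620

θ₁ = -0.0875, θ₂ = -0.0870, θ₃ = -0.2620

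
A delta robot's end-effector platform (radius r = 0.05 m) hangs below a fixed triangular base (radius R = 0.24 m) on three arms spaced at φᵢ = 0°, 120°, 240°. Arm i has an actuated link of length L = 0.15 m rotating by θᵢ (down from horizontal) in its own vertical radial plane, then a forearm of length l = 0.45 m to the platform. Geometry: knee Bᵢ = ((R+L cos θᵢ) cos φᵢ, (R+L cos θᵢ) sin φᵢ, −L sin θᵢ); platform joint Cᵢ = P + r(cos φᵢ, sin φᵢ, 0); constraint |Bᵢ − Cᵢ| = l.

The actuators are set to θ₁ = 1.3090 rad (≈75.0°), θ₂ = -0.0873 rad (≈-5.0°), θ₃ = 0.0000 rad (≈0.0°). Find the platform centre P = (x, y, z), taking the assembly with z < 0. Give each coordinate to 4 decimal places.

(-0.1796, 0.0073, -0.3337)

centre 1 = (0.2288·cos0.0°, 0.2288·sin0.0°, -0.1449) = (0.2288, 0.0000, -0.1449)
φ2=120.0°: virtual centre (-0.1697, 0.2940, 0.0131), radius l
φ3=240.0°: virtual centre (-0.1700, -0.2944, 0.0000), radius l
|centre ₂|²−|centre ₁|² = 0.0420;  |centre ₃|²−|centre ₁|² = 0.0422
plane₁₂: -0.7971x+0.5879y+0.3159z = 0.0420
Cramer: x(z) = -0.0528+0.3798z;  y(z) = -0.0002-0.0224z
sphere 1 gives Az²+Bz+C=0 with A=1.1448, B=0.0758, C=-0.1022;  B²−4AC=0.4736;  roots -0.3337, 0.2675;  negative root z = -0.3337
x = -0.1796, y = 0.0073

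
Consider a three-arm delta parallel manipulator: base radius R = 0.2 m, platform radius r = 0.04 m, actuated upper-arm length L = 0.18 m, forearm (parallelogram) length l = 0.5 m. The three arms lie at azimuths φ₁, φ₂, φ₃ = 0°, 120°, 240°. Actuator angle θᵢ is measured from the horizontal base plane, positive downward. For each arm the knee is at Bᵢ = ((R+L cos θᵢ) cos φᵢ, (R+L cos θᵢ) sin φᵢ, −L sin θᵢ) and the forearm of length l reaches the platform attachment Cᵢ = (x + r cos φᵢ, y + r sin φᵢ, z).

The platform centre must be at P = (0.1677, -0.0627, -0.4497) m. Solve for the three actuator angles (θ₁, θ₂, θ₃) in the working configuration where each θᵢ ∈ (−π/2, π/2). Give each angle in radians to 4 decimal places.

θ₁ = -0.0875, θ₂ = 1.0470, θ₃ = 0.6978

arm 1 (φ=0.0°): x'=0.1677, y'=-0.0627
  e−x'=-0.0077;  (l²−L²−(e−x')²−y'²−z²)/2L = 0.0316
  √(A²+B²)=0.4498;  θ1 = -1.5879+1.5005 ≈ -0.0875
arm 2 (φ=120.0°): x'=-0.1381, y'=-0.1139
  e−x'=0.2981;  (l²−L²−(e−x')²−y'²−z²)/2L = -0.2403
  θ2 = atan2(B,A) + arccos(C/0.5396) = 1.0470
rotate P by −φ3: (-0.0296, 0.1766, -0.4497)
  A=0.1896, B=-0.4497, C=(l²−L²−A²−y'²−z²)/(2L)=-0.1437
  √(A²+B²)=0.4880;  θ3 = -1.1719+1.8697 ≈ 0.6978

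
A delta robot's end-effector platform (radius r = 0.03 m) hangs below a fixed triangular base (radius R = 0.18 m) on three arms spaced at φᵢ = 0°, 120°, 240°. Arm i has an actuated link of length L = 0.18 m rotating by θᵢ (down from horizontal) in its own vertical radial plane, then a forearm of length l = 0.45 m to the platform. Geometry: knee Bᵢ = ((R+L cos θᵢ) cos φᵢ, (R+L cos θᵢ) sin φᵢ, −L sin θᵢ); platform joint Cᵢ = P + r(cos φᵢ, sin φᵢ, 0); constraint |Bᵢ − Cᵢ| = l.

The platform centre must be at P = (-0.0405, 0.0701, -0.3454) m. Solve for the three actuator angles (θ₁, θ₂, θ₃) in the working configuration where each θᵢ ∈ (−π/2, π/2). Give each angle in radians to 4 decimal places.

θ₁ = 0.4364, θ₂ = -0.1742, θ₃ = 0.4362

φ1=0.0° → target in arm frame (-0.0405, 0.0701)
  e−x'=0.1905;  (l²−L²−(e−x')²−y'²−z²)/2L = 0.0267
  θ1 = atan2(B,A) + arccos(C/0.3945) = 0.4364
φ2=120.0° → target in arm frame (0.0810, 0.0000)
  e−x'=0.0690;  (l²−L²−(e−x')²−y'²−z²)/2L = 0.1279
  γ=atan2(-0.3454,0.0690)=-1.3735;  ψ=arccos(0.3630)=1.1993;  θ2=γ+ψ≈-0.1742
φ3=240.0° → target in arm frame (-0.0405, -0.0701)
  A cos θ + B sin θ = C:  0.1905·cos θ + -0.3454·sin θ = 0.0267
  √(A²+B²)=0.3944;  θ3 = -1.0669+1.5031 ≈ 0.4362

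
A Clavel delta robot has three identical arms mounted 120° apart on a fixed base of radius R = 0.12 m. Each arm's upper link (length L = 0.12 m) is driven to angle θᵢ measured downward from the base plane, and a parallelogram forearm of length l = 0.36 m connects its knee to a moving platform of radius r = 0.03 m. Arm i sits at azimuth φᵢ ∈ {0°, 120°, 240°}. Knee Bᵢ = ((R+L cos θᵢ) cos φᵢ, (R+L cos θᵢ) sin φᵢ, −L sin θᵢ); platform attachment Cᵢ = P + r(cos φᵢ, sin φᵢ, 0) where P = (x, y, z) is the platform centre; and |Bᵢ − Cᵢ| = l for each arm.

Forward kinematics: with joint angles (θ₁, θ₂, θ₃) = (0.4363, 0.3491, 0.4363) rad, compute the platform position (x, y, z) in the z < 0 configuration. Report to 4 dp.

(-0.0061, 0.0106, -0.3465)

φ1=0.0°: virtual centre (0.1988, 0.0000, -0.0507), radius l
arm 2 at φ=120.0°: (R−r)+L cos θ2 = 0.2028;  O2 = (-0.1014, 0.1756, -0.0410)
arm 3 at φ=240.0°: (R−r)+L cos θ3 = 0.1988;  O3 = (-0.0994, -0.1721, -0.0507)
subtract pairs → two planes through P
[-0.6003 0.3512 0.0193]·P = 0.0007;  [-0.5963 -0.3443 0.0000]·P = 0.0000
det = 0.4161;  x = -0.0006+0.0160z,  y = 0.0010+-0.0277z
sphere 1 gives Az²+Bz+C=0 with A=1.0010, B=0.0950, C=-0.0873;  B²−4AC=0.3585;  roots -0.3465, 0.2516;  negative root z = -0.3465
x = -0.0061, y = 0.0106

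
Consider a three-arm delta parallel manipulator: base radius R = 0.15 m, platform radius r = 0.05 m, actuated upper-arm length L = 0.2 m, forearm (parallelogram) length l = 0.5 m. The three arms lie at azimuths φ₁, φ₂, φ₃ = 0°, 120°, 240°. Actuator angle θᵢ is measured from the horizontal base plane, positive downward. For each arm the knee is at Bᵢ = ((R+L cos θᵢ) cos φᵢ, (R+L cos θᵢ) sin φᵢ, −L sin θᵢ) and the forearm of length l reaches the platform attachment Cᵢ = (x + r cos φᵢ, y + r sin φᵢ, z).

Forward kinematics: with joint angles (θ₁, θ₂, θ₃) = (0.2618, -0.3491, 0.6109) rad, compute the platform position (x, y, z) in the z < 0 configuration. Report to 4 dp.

(-0.0191, 0.1608, -0.4076)

arm 1 at φ=0.0°: (R−r)+L cos θ1 = 0.2932;  centre 1 = (0.2932, 0.0000, -0.0518)
centre 2 = (0.2879·cos120.0°, 0.2879·sin120.0°, 0.0684) = (-0.1440, 0.2494, 0.0684)
arm 3 at φ=240.0°: (R−r)+L cos θ3 = 0.2638;  centre 3 = (-0.1319, -0.2285, -0.1147)
eliminate P² terms by subtracting sphere 1 from 2 and 3
linear system: -0.8743x+0.4987y = -0.0010−0.2403z; -0.8502x+-0.4570y = -0.0059−-0.1259z
det = 0.8235;  x = 0.0041+0.0571z,  y = 0.0051+-0.3818z
quadratic in z: (1.1490)z²+(0.0666)z+(-0.1637)=0, √Δ=0.8701 → z ∈ {-0.4076, 0.3496}; z = -0.4076 (taking z<0)
x = -0.0191, y = 0.1608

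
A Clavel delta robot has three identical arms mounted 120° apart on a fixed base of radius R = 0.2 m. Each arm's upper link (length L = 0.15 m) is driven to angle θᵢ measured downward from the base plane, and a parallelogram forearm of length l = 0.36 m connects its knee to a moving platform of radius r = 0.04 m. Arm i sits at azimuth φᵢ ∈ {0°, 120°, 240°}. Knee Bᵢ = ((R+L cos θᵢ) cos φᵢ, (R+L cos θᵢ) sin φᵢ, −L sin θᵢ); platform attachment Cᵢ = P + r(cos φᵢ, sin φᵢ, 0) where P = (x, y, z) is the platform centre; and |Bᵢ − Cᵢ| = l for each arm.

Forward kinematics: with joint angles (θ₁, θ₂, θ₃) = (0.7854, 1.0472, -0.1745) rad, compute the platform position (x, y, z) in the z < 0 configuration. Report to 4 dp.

φ1=0.0°: virtual centre (0.2661, 0.0000, -0.1061), radius l
O2 = (0.2350·cos120.0°, 0.2350·sin120.0°, -0.1299) = (-0.1175, 0.2035, -0.1299)
arm 3 at φ=240.0°: (R−r)+L cos θ3 = 0.3077;  O3 = (-0.1539, -0.2665, 0.0260)
eliminate P² terms by subtracting sphere 1 from 2 and 3
linear system: -0.7671x+0.4070y = -0.0099−-0.0477z; -0.8399x+-0.5330y = 0.0133−0.2642z
det = 0.7507;  x = -0.0002+0.1094z,  y = -0.0247+0.3233z
quadratic in z: (1.1165)z²+(0.1379)z+(-0.0469)=0, √Δ=0.4778 → z ∈ {-0.2757, 0.1522}; z = -0.2757 (taking z<0)
x = -0.0303, y = -0.1139

(-0.0303, -0.1139, -0.2757)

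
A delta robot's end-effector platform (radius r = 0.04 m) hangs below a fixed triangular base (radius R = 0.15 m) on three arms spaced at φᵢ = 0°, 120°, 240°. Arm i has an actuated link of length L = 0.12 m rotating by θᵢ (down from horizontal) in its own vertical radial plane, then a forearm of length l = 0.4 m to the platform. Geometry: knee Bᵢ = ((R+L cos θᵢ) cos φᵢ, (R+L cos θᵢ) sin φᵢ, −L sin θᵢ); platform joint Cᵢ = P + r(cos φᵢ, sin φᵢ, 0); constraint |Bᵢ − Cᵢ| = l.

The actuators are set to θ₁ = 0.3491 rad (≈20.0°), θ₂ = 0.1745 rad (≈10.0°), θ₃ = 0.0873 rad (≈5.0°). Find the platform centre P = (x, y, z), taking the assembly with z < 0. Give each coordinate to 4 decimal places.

(-0.0285, -0.0095, -0.3521)

arm 1 at φ=0.0°: e+L cos θ1 = 0.2228;  centre 1 = (0.2228, 0.0000, -0.0410)
φ2=120.0°: virtual centre (-0.1141, 0.1976, -0.0208), radius l
φ3=240.0°: virtual centre (-0.1148, -0.1988, -0.0105), radius l
subtract pairs → two planes through P
[-0.6737 0.3952 0.0404]·P = 0.0012;  [-0.6751 -0.3976 0.0612]·P = 0.0015
det = 0.5346;  x = -0.0020+0.0753z,  y = -0.0004+0.0260z
sphere 1 gives Az²+Bz+C=0 with A=1.0063, B=0.0482, C=-0.1078;  B²−4AC=0.4363;  roots -0.3521, 0.3042;  negative root z = -0.3521
x = -0.0285, y = -0.0095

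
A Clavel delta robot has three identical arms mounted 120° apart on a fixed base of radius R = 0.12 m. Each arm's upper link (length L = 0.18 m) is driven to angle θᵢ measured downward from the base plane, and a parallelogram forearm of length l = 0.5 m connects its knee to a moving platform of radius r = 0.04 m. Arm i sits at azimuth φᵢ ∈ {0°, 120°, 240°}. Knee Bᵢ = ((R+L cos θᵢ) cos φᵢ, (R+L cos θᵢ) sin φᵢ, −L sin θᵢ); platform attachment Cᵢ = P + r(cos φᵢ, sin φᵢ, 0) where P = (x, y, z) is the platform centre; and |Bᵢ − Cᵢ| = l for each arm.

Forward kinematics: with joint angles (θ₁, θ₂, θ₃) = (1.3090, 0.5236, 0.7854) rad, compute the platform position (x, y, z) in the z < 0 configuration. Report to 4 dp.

(-0.1837, 0.0537, -0.5622)

O1 = (0.1266·cos0.0°, 0.1266·sin0.0°, -0.1739) = (0.1266, 0.0000, -0.1739)
O2 = (0.2359·cos120.0°, 0.2359·sin120.0°, -0.0900) = (-0.1179, 0.2043, -0.0900)
arm 3 at φ=240.0°: (R−r)+L cos θ3 = 0.2073;  O3 = (-0.1036, -0.1795, -0.1273)
|O₂|²−|O₁|² = 0.0175;  |O₃|²−|O₁|² = 0.0129
[-0.4891 0.4086 0.1677]·P = 0.0175;  [-0.4605 -0.3590 0.0932]·P = 0.0129
det = 0.3637;  x = -0.0318+0.2702z,  y = 0.0048+-0.0871z
sphere 1 gives Az²+Bz+C=0 with A=1.0806, B=0.2613, C=-0.1947;  B²−4AC=0.9097;  roots -0.5622, 0.3204;  negative root z = -0.5622
x = -0.1837, y = 0.0537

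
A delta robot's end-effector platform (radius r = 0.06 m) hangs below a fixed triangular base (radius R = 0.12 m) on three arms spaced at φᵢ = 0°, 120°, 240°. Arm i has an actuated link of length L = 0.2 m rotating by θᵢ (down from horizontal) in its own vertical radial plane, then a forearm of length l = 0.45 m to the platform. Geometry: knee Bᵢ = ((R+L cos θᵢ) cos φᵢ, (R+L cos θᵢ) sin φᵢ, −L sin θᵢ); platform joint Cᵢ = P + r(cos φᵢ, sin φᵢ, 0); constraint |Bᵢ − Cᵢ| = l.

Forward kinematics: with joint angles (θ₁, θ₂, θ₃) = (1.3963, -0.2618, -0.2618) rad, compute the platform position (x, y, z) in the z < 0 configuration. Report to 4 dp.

(-0.3489, 0.0000, -0.2723)

φ1=0.0°: virtual centre (0.0947, 0.0000, -0.1970), radius l
φ2=120.0°: virtual centre (-0.1266, 0.2193, 0.0518), radius l
φ3=240.0°: virtual centre (-0.1266, -0.2193, 0.0518), radius l
eliminate P² terms by subtracting sphere 1 from 2 and 3
linear system: -0.4426x+0.4385y = 0.0190−0.4975z; -0.4426x+-0.4385y = 0.0190−0.4975z
det = 0.3882;  x = -0.0430+1.1239z,  y = 0.0000+0.0000z
quadratic in z: (2.2631)z²+(0.0845)z+(-0.1447)=0, √Δ=1.1478 → z ∈ {-0.2723, 0.2349}; z = -0.2723 (taking z<0)
x = -0.3489, y = 0.0000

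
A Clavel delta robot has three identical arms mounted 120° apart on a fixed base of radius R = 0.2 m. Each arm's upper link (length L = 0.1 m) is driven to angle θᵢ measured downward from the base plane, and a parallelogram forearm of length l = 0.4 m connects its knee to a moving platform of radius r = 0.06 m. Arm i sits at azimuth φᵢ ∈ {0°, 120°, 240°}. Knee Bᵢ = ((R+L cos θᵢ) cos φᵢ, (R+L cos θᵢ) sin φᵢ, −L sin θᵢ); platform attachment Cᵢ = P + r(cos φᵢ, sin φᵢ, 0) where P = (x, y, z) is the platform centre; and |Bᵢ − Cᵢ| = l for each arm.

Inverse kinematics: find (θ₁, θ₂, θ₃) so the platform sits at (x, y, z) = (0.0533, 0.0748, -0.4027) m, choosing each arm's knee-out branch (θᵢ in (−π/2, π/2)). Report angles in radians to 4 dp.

θ₁ = 0.5239, θ₂ = 0.6111, θ₃ = 1.3088

φ1=0.0° → target in arm frame (0.0533, 0.0748)
  A cos θ + B sin θ = C:  0.0867·cos θ + -0.4027·sin θ = -0.1264
  θ1 = atan2(B,A) + arccos(C/0.4119) = 0.5239
φ2=120.0° → target in arm frame (0.0381, -0.0836)
  A cos θ + B sin θ = C:  0.1019·cos θ + -0.4027·sin θ = -0.1476
  γ=atan2(-0.4027,0.1019)=-1.3230;  ψ=arccos(-0.3554)=1.9342;  θ2=γ+ψ≈0.6111
rotate P by −φ3: (-0.0914, 0.0088, -0.4027)
  e−x'=0.2314;  (l²−L²−(e−x')²−y'²−z²)/2L = -0.3290
  √(A²+B²)=0.4645;  θ3 = -1.0492+2.3580 ≈ 1.3088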